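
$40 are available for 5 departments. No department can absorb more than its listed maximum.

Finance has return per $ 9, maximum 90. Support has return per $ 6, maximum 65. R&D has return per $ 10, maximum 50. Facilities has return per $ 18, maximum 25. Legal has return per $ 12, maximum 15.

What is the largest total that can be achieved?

630

Order the departments by return per $: Facilities 18 > Legal 12 > R&D 10 > Finance 9 > Support 6.
Give Facilities 25 to hit its cap of 25 → 15 left.
Legal: +15 to 15 (cap) → 0 left.
Total = 18×25 + 12×15 = 630.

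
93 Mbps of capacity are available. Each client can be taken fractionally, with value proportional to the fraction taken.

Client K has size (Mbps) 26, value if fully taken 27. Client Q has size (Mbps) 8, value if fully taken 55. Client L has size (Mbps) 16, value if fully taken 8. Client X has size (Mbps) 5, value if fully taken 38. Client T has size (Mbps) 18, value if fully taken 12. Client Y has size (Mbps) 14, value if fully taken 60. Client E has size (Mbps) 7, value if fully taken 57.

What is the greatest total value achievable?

Rank by value-to-size ratio: Client E 57/7≈8.14, Client X 38/5≈7.6, Client Q 55/8≈6.88, Client Y 60/14≈4.29, Client K 27/26≈1.04, Client T 12/18≈0.667, Client L 8/16≈0.5.
All 7 Mbps of Client E fit (value 57) ; 86 remain.
All 5 Mbps of Client X fit (value 38) ; 81 remain.
All 8 Mbps of Client Q fit (value 55) ; 73 remain.
Take all of Client Y (14 Mbps, value 60) ; 59 Mbps left.
All 26 Mbps of Client K fit (value 27) ; 33 remain.
All 18 Mbps of Client T fit (value 12) ; 15 remain.
Fill the last 15 Mbps with part of Client L: 15/16 of it earns 7.5.
Total value = 256.5.

256.5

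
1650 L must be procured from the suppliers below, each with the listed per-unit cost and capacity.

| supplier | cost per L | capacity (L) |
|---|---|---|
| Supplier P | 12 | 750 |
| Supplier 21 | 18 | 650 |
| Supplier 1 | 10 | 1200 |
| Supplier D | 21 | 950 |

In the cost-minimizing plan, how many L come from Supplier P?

450

Cheapest first:
Supplier 1 at 10: take all 1200 L → 450 still needed.
Supplier P (12): take the remaining 450 → done.
Supplier 21, Supplier D: unused.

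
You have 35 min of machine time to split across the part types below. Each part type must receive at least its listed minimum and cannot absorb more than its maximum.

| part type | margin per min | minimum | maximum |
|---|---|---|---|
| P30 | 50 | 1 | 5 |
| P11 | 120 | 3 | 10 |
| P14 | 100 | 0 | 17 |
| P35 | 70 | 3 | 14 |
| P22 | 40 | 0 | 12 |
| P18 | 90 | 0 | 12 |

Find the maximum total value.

Meeting every minimum uses 1+3+0+3+0+0 = 7 min, leaving 28.
Rank by margin per min: P11 120 > P14 100 > P18 90 > P35 70 > P30 50 > P22 40.
P11: +7 to 10 (cap) — 21 left.
P14 takes 17 more to reach its cap of 17 — 4 left.
P18: +4 (room for 12) → 4. Pool exhausted.
Total = 50×1 + 120×10 + 100×17 + 70×3 + 90×4 = 3520.

3520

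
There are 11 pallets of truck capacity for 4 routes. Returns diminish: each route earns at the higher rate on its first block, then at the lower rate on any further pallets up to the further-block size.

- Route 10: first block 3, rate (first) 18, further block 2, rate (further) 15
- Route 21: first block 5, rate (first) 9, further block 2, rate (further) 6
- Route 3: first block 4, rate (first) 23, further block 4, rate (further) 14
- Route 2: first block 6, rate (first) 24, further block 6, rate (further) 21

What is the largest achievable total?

Treat each block as its own option and order by rate: Route 2/tier1 24 > Route 3/tier1 23 > Route 2/tier2 21 > Route 10/tier1 18 > Route 10/tier2 15 > Route 3/tier2 14 > Route 21/tier1 9 > Route 21/tier2 6.
Route 2 tier1 at 24: fill all 6 — 5 left.
Route 3 tier1 at 23: fill all 4 — 1 left.
Route 2/tier2: +1 of 6 at 21; pool empty.
Total = 24×6 + 23×4 + 21×1 = 257.

257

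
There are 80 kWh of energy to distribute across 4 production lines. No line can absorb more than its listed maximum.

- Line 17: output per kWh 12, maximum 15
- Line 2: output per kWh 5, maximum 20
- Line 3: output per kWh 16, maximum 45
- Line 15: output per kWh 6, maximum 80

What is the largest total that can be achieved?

1020

Highest output per kWh first: Line 3 16 > Line 17 12 > Line 15 6 > Line 2 5.
Give Line 3 45 to hit its cap of 45 — 35 left.
Line 17 takes 15 to reach its cap of 15 — 20 left.
Only 20 left; Line 15 takes them to reach 20.
Total = 12×15 + 16×45 + 6×20 = 1020.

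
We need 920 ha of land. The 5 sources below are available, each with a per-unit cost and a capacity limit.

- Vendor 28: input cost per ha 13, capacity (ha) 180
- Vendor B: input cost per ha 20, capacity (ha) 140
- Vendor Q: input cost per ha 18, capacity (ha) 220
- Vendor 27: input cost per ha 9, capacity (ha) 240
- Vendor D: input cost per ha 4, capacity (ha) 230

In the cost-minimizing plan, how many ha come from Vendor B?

Fill from the cheapest source first.
Take 230 from Vendor D at 4 → need 690 more.
Take 240 from Vendor 27 at 9 → need 450 more.
Vendor 28 (13): use full 180 → 270 ha to go.
Vendor Q at 18: take all 220 ha → 50 still needed.
Vendor B (20): take the remaining 50 → done.

50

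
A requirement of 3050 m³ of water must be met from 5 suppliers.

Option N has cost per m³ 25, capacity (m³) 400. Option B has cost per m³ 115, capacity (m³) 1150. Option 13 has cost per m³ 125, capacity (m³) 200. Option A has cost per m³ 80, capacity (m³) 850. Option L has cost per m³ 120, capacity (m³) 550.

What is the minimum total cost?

288750

Use suppliers in increasing cost order.
Option N at 25: take all 400 m³ → 2650 still needed.
Option A at 80: take all 850 m³ → 1800 still needed.
Option B at 115: take all 1150 m³ → 650 still needed.
Option L at 120: take all 550 m³ → 100 still needed.
Option 13 at 125: take 100 of its 200 → requirement met.
Cost = 400×25 + 850×80 + 1150×115 + 550×120 + 100×125 = 288750.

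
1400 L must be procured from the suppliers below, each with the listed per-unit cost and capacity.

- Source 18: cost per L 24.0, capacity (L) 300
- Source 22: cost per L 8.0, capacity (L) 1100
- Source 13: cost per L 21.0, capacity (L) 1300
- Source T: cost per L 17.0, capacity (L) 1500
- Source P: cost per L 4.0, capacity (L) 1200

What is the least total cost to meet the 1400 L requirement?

Cheapest first:
Take 1200 from Source P at 4.0 ; need 200 more.
Source 22 at 8.0: take 200 of its 1100 ; requirement met.
Source T, Source 13, Source 18: unused.
Cost = 1200×4.0 + 200×8.0 = 6400.

6400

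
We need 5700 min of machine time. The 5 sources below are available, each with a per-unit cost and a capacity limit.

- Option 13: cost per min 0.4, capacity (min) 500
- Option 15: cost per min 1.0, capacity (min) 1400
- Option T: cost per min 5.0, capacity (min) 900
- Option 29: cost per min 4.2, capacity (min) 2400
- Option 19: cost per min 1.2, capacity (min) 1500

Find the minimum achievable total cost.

Use sources in increasing cost order.
Take 500 from Option 13 at 0.4 — need 5200 more.
Take 1400 from Option 15 at 1.0 — need 3800 more.
Option 19 (1.2): use full 1500 — 2300 min to go.
Option 29 at 4.2: take 2300 of its 2400 — requirement met.
Option T: unused.
Cost = 500×0.4 + 1400×1.0 + 1500×1.2 + 2300×4.2 = 13060.

13060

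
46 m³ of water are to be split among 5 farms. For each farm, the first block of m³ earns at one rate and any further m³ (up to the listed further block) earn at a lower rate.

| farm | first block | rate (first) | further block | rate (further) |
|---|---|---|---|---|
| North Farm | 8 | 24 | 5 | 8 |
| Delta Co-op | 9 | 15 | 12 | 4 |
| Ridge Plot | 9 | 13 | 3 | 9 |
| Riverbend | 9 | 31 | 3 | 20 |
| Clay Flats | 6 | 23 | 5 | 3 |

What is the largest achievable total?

939

Order all 10 blocks by rate: Riverbend/tier1 31 > North Farm/tier1 24 > Clay Flats/tier1 23 > Riverbend/tier2 20 > Delta Co-op/tier1 15 > Ridge Plot/tier1 13 > Ridge Plot/tier2 9 > North Farm/tier2 8 > Delta Co-op/tier2 4 > Clay Flats/tier2 3.
Riverbend tier1 at 31: fill all 9 — 37 left.
North Farm tier1 at 24: fill all 8 — 29 left.
Fill Clay Flats tier1 block (6 at 23) — 23 left.
Riverbend/tier2 (20): +3 — 20 left.
Fill Delta Co-op tier1 block (9 at 15) — 11 left.
Fill Ridge Plot tier1 block (9 at 13) — 2 left.
Ridge Plot tier2 at 9: only 2 left, fill 2.
Total = 31×9 + 24×8 + 23×6 + 20×3 + 15×9 + 13×9 + 9×2 = 939.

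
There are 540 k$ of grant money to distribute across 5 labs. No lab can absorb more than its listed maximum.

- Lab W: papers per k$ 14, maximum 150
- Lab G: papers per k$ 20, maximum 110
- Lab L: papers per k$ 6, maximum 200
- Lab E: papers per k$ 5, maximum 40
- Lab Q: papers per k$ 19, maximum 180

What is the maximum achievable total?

Order the labs by papers per k$: Lab G 20 > Lab Q 19 > Lab W 14 > Lab L 6 > Lab E 5.
Give Lab G 110 to hit its cap of 110 ; 430 left.
Lab Q takes 180 to reach its cap of 180 ; 250 left.
Lab W takes 150 to reach its cap of 150 ; 100 left.
Lab L has room for 200 but only 100 remain, so it gets 100.
Total = 14×150 + 20×110 + 6×100 + 19×180 = 8320.

8320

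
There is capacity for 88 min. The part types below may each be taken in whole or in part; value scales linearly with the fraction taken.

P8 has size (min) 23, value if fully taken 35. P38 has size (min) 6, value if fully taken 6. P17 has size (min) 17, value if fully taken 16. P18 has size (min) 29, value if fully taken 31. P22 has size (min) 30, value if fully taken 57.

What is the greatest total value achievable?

Best value per unit of size first: P22 57/30≈1.9, P8 35/23≈1.52, P18 31/29≈1.07, P38 6/6≈1, P17 16/17≈0.941.
P22: take in full, 30 min for value 57 — 58 left.
P8: take in full, 23 min for value 35 — 35 left.
Take all of P18 (29 min, value 31) — 6 min left.
All 6 min of P38 fit (value 6) — 0 remain.
Total value = 129.

129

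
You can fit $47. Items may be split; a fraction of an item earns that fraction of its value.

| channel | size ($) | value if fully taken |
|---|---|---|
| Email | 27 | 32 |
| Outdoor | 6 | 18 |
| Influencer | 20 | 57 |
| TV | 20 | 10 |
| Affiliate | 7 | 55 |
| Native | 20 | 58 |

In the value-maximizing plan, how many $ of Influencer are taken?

Sort by value density: Affiliate 55/7≈7.86, Outdoor 18/6≈3, Native 58/20≈2.9, Influencer 57/20≈2.85, Email 32/27≈1.19, TV 10/20≈0.5.
Take all of Affiliate (7 $, value 55) ; 40 $ left.
Take all of Outdoor (6 $, value 18) ; 34 $ left.
Native: take in full, 20 $ for value 58 ; 14 left.
Only 14 $ remain; take 14/20 of Influencer for value 57×14/20 = 39.9.

14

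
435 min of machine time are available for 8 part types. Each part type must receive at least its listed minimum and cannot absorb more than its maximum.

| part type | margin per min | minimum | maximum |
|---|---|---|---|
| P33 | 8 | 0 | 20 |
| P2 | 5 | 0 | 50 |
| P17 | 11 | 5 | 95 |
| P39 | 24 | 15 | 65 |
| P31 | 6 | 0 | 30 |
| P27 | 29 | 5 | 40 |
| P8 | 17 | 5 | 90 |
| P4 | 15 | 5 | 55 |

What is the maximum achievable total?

Meeting every minimum uses 0+0+5+15+0+5+5+5 = 35 min, leaving 400.
Highest margin per min first: P27 29 > P39 24 > P8 17 > P4 15 > P17 11 > P33 8 > P31 6 > P2 5.
P27 takes 35 more to reach its cap of 40 → 365 left.
P39 takes 50 more to reach its cap of 65 → 315 left.
Give P8 85 more to hit its cap of 90 → 230 left.
P4 takes 50 more to reach its cap of 55 → 180 left.
P17 takes 90 more to reach its cap of 95 → 90 left.
P33 takes 20 more to reach its cap of 20 → 70 left.
Give P31 30 more to hit its cap of 30 → 40 left.
P2 has room for 50 more but only 40 remain, so it gets 40.
Total = 8×20 + 5×40 + 11×95 + 24×65 + 6×30 + 29×40 + 17×90 + 15×55 = 6660.

6660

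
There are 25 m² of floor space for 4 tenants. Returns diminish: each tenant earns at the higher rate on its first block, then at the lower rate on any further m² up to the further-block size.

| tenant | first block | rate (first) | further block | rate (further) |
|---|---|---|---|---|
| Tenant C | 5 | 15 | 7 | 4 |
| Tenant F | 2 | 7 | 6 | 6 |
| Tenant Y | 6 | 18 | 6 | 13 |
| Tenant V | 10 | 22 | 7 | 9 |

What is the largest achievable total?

Rank every tier by rate: Tenant V/T1 22 > Tenant Y/T1 18 > Tenant C/T1 15 > Tenant Y/T2 13 > Tenant V/T2 9 > Tenant F/T1 7 > Tenant F/T2 6 > Tenant C/T2 4.
Tenant V/T1 (22): +10 ; 15 left.
Tenant Y/T1 (18): +6 ; 9 left.
Fill Tenant C T1 block (5 at 15) ; 4 left.
4 remain; put them into Tenant Y T2 at 13.
Total = 22×10 + 18×6 + 15×5 + 13×4 = 455.

455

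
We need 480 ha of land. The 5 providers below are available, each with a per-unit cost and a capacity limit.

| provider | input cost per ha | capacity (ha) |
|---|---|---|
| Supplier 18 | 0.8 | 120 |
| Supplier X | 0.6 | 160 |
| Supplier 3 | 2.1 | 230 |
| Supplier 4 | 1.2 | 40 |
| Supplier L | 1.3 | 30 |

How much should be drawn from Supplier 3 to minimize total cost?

Fill from the cheapest provider first.
Take 160 from Supplier X at 0.6 → need 320 more.
Supplier 18 (0.8): use full 120 → 200 ha to go.
Supplier 4 at 1.2: take all 40 ha → 160 still needed.
Supplier L (1.3): use full 30 → 130 ha to go.
Take 130 from Supplier 3 at 2.1 to finish.

130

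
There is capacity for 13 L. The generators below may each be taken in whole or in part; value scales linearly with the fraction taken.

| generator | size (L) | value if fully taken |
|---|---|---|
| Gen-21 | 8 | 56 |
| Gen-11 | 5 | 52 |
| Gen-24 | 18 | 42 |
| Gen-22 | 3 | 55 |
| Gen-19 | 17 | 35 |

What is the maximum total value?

Sort by value density: Gen-22 55/3≈18.3, Gen-11 52/5≈10.4, Gen-21 56/8≈7, Gen-24 42/18≈2.33, Gen-19 35/17≈2.06.
All 3 L of Gen-22 fit (value 55) ; 10 remain.
All 5 L of Gen-11 fit (value 52) ; 5 remain.
5 L left: a 5/8 share of Gen-21 gives 56×5/8 = 35.
Total value = 142.

142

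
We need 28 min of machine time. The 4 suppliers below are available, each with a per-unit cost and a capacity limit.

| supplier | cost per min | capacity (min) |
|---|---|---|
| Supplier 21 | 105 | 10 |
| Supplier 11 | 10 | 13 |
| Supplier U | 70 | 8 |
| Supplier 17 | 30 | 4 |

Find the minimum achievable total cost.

1125

Fill from the cheapest supplier first.
Supplier 11 at 10: take all 13 min — 15 still needed.
Supplier 17 (30): use full 4 — 11 min to go.
Take 8 from Supplier U at 70 — need 3 more.
Supplier 21 at 105: take 3 of its 10 — requirement met.
Cost = 13×10 + 4×30 + 8×70 + 3×105 = 1125.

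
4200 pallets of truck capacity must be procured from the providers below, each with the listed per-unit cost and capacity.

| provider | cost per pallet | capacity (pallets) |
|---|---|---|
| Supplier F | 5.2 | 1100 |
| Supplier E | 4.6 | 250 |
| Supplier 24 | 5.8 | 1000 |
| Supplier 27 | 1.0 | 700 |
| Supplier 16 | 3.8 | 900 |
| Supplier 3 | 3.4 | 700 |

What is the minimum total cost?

16560

Fill from the cheapest provider first.
Supplier 27 (1.0): use full 700 — 3500 pallets to go.
Supplier 3 (3.4): use full 700 — 2800 pallets to go.
Supplier 16 (3.8): use full 900 — 1900 pallets to go.
Supplier E at 4.6: take all 250 pallets — 1650 still needed.
Supplier F (5.2): use full 1100 — 550 pallets to go.
Take 550 from Supplier 24 at 5.8 to finish.
Cost = 700×1.0 + 700×3.4 + 900×3.8 + 250×4.6 + 1100×5.2 + 550×5.8 = 16560.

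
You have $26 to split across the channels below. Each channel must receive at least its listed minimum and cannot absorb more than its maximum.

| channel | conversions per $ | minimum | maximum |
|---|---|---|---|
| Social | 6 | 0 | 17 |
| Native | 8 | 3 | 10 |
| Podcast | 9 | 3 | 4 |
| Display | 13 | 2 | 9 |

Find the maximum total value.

251

Meeting every minimum uses 0+3+3+2 = 8 $, leaving 18.
Order the channels by conversions per $: Display 13 > Podcast 9 > Native 8 > Social 6.
Give Display 7 more to hit its cap of 9 → 11 left.
Give Podcast 1 more to hit its cap of 4 → 10 left.
Native: +7 to 10 (cap) → 3 left.
Social has room for 17 more but only 3 remain, so it gets 3.
Total = 6×3 + 8×10 + 9×4 + 13×9 = 251.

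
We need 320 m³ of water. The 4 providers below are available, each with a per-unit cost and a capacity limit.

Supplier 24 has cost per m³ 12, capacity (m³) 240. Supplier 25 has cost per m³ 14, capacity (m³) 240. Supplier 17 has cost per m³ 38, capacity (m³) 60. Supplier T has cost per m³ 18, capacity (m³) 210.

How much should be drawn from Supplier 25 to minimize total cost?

Fill from the cheapest provider first.
Take 240 from Supplier 24 at 12 ; need 80 more.
Supplier 25 at 14: take 80 of its 240 ; requirement met.
Supplier T, Supplier 17: unused.

80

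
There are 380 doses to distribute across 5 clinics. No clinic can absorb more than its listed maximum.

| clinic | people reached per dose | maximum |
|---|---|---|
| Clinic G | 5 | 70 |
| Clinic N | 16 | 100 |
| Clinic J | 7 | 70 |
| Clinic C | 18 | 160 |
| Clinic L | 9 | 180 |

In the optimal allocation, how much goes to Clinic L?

120

Order the clinics by people reached per dose: Clinic C 18 > Clinic N 16 > Clinic L 9 > Clinic J 7 > Clinic G 5.
Clinic C: +160 to 160 (cap) → 220 left.
Give Clinic N 100 to hit its cap of 100 → 120 left.
Clinic L: +120 (room for 180) → 120. Pool exhausted.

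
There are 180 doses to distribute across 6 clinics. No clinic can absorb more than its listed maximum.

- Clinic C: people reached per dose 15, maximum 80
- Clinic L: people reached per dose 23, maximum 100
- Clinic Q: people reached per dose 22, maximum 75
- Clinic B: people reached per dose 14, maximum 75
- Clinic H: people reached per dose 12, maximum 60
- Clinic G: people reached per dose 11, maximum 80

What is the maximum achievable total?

Rank by people reached per dose: Clinic L 23 > Clinic Q 22 > Clinic C 15 > Clinic B 14 > Clinic H 12 > Clinic G 11.
Clinic L: +100 to 100 (cap) ; 80 left.
Clinic Q takes 75 to reach its cap of 75 ; 5 left.
Only 5 left; Clinic C takes them to reach 5.
Total = 15×5 + 23×100 + 22×75 = 4025.

4025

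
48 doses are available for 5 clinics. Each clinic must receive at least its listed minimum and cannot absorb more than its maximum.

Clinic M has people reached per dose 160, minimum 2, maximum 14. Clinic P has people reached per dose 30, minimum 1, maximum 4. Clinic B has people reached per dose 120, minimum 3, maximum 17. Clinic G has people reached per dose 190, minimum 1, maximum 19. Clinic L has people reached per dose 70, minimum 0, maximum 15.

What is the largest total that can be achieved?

Meeting every minimum uses 2+1+3+1+0 = 7 doses, leaving 41.
Rank by people reached per dose: Clinic G 190 > Clinic M 160 > Clinic B 120 > Clinic L 70 > Clinic P 30.
Give Clinic G 18 more to hit its cap of 19 ; 23 left.
Clinic M takes 12 more to reach its cap of 14 ; 11 left.
Clinic B: +11 (room for 14) → 14. Pool exhausted.
Total = 160×14 + 30×1 + 120×14 + 190×19 = 7560.

7560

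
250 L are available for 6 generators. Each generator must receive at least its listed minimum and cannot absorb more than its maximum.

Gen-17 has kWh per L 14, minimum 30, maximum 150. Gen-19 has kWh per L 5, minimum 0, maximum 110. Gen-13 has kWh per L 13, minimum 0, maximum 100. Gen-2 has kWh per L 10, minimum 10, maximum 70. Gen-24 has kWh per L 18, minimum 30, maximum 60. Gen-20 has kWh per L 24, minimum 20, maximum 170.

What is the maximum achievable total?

5320

Meeting every minimum uses 30+0+0+10+30+20 = 90 L, leaving 160.
Highest kWh per L first: Gen-20 24 > Gen-24 18 > Gen-17 14 > Gen-13 13 > Gen-2 10 > Gen-19 5.
Gen-20: +150 to 170 (cap) — 10 left.
Gen-24 has room for 30 more but only 10 remain, so it gets 40.
Total = 14×30 + 10×10 + 18×40 + 24×170 = 5320.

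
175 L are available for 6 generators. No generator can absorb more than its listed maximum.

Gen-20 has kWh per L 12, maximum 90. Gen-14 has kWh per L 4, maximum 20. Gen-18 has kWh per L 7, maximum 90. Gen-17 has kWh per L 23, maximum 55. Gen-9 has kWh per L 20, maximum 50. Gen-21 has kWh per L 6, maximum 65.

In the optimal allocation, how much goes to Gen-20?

70

Rank by kWh per L: Gen-17 23 > Gen-9 20 > Gen-20 12 > Gen-18 7 > Gen-21 6 > Gen-14 4.
Gen-17 takes 55 to reach its cap of 55 ; 120 left.
Gen-9 takes 50 to reach its cap of 50 ; 70 left.
Gen-20: +70 (room for 90) → 70. Pool exhausted.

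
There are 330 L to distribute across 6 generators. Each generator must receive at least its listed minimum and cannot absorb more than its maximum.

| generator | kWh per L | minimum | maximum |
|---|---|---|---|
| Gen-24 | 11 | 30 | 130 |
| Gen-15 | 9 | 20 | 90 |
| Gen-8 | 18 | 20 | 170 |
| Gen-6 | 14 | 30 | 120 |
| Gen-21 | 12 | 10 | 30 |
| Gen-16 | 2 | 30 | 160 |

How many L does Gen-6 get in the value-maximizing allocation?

Meeting every minimum uses 30+20+20+30+10+30 = 140 L, leaving 190.
Rank by kWh per L: Gen-8 18 > Gen-6 14 > Gen-21 12 > Gen-24 11 > Gen-15 9 > Gen-16 2.
Gen-8: +150 to 170 (cap) — 40 left.
Gen-6: +40 (room for 90) → 70. Pool exhausted.

70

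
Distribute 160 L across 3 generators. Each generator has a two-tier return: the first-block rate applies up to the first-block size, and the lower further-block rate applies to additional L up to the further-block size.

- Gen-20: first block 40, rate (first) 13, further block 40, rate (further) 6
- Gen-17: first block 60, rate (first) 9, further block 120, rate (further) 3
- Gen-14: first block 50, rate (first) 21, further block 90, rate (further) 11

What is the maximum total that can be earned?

2340

Order all 6 blocks by rate: Gen-14/tier1 21 > Gen-20/tier1 13 > Gen-14/tier2 11 > Gen-17/tier1 9 > Gen-20/tier2 6 > Gen-17/tier2 3.
Fill Gen-14 tier1 block (50 at 21) → 110 left.
Gen-20 tier1 at 13: fill all 40 → 70 left.
Gen-14 tier2 at 11: only 70 left, fill 70.
Total = 21×50 + 13×40 + 11×70 = 2340.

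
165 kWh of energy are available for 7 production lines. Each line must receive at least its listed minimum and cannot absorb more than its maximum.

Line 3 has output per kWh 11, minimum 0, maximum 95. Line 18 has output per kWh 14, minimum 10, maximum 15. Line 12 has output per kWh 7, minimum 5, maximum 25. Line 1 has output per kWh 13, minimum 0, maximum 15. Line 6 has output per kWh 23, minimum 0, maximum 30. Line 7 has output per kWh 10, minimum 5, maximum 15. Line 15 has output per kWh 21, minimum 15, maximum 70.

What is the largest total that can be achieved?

2925

Meeting every minimum uses 0+10+5+0+0+5+15 = 35 kWh, leaving 130.
Rank by output per kWh: Line 6 23 > Line 15 21 > Line 18 14 > Line 1 13 > Line 3 11 > Line 7 10 > Line 12 7.
Line 6: +30 to 30 (cap) ; 100 left.
Give Line 15 55 more to hit its cap of 70 ; 45 left.
Line 18: +5 to 15 (cap) ; 40 left.
Line 1 takes 15 more to reach its cap of 15 ; 25 left.
Line 3: +25 (room for 95) → 25. Pool exhausted.
Total = 11×25 + 14×15 + 7×5 + 13×15 + 23×30 + 10×5 + 21×70 = 2925.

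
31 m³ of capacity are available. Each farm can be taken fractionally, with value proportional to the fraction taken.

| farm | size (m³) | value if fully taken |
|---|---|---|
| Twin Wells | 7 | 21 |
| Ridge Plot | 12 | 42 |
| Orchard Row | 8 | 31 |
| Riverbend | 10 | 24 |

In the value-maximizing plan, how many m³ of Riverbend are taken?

Best value per unit of size first: Orchard Row 31/8≈3.88, Ridge Plot 42/12≈3.5, Twin Wells 21/7≈3, Riverbend 24/10≈2.4.
Take all of Orchard Row (8 m³, value 31) ; 23 m³ left.
Take all of Ridge Plot (12 m³, value 42) ; 11 m³ left.
All 7 m³ of Twin Wells fit (value 21) ; 4 remain.
Only 4 m³ remain; take 4/10 of Riverbend for value 24×4/10 = 9.6.

4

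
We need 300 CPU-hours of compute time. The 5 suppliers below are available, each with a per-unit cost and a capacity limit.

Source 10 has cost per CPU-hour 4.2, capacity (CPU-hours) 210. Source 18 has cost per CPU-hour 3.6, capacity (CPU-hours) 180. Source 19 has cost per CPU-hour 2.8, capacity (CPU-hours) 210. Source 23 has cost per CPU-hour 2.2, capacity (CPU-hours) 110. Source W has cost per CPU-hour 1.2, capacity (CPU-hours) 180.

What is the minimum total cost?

486

Fill from the cheapest supplier first.
Source W at 1.2: take all 180 CPU-hours → 120 still needed.
Source 23 (2.2): use full 110 → 10 CPU-hours to go.
Take 10 from Source 19 at 2.8 to finish.
Source 18, Source 10: unused.
Cost = 180×1.2 + 110×2.2 + 10×2.8 = 486.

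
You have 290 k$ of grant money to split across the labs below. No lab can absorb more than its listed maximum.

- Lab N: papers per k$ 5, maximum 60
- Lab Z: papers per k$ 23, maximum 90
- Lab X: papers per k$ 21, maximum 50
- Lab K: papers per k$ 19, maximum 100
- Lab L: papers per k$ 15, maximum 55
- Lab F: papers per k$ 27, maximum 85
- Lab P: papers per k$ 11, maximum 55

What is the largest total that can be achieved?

6650

Rank by papers per k$: Lab F 27 > Lab Z 23 > Lab X 21 > Lab K 19 > Lab L 15 > Lab P 11 > Lab N 5.
Give Lab F 85 to hit its cap of 85 → 205 left.
Lab Z: +90 to 90 (cap) → 115 left.
Give Lab X 50 to hit its cap of 50 → 65 left.
Lab K has room for 100 but only 65 remain, so it gets 65.
Total = 23×90 + 21×50 + 19×65 + 27×85 = 6650.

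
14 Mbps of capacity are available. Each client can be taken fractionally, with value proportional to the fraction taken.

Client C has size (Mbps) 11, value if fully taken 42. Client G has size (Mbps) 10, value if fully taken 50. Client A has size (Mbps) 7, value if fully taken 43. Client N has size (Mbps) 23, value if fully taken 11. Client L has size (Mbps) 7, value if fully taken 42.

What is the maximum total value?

85

Rank by value-to-size ratio: Client A 43/7≈6.14, Client L 42/7≈6, Client G 50/10≈5, Client C 42/11≈3.82, Client N 11/23≈0.478.
Client A: take in full, 7 Mbps for value 43 ; 7 left.
Client L: take in full, 7 Mbps for value 42 ; 0 left.
Total value = 85.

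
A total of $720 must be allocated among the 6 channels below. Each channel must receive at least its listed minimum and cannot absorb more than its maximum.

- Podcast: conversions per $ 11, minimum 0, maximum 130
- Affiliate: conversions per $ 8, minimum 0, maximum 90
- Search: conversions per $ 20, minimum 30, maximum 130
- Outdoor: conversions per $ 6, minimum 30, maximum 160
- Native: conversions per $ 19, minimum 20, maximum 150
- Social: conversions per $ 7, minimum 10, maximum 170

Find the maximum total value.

Meeting every minimum uses 0+0+30+30+20+10 = 90 $, leaving 630.
Order the channels by conversions per $: Search 20 > Native 19 > Podcast 11 > Affiliate 8 > Social 7 > Outdoor 6.
Search takes 100 more to reach its cap of 130 — 530 left.
Native takes 130 more to reach its cap of 150 — 400 left.
Podcast: +130 to 130 (cap) — 270 left.
Affiliate takes 90 more to reach its cap of 90 — 180 left.
Social: +160 to 170 (cap) — 20 left.
Outdoor: +20 (room for 130) → 50. Pool exhausted.
Total = 11×130 + 8×90 + 20×130 + 6×50 + 19×150 + 7×170 = 9090.

9090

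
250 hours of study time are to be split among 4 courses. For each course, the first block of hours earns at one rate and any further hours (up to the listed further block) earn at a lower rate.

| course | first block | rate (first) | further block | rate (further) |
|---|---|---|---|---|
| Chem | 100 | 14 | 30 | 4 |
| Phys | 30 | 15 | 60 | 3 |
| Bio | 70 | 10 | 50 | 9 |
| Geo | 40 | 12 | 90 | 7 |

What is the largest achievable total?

3120

Rank every tier by rate: Phys/T1 15 > Chem/T1 14 > Geo/T1 12 > Bio/T1 10 > Bio/T2 9 > Geo/T2 7 > Chem/T2 4 > Phys/T2 3.
Phys/T1 (15): +30 ; 220 left.
Chem/T1 (14): +100 ; 120 left.
Fill Geo T1 block (40 at 12) ; 80 left.
Bio/T1 (10): +70 ; 10 left.
Bio/T2: +10 of 50 at 9; pool empty.
Total = 15×30 + 14×100 + 12×40 + 10×70 + 9×10 = 3120.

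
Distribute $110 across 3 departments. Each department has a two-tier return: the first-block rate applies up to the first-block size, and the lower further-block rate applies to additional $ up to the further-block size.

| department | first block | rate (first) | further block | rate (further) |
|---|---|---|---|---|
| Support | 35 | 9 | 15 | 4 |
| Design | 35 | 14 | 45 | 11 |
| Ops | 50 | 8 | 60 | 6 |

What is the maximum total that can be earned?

Order all 6 blocks by rate: Design/tier1 14 > Design/tier2 11 > Support/tier1 9 > Ops/tier1 8 > Ops/tier2 6 > Support/tier2 4.
Design/tier1 (14): +35 ; 75 left.
Fill Design tier2 block (45 at 11) ; 30 left.
Support/tier1: +30 of 35 at 9; pool empty.
Total = 14×35 + 11×45 + 9×30 = 1255.

1255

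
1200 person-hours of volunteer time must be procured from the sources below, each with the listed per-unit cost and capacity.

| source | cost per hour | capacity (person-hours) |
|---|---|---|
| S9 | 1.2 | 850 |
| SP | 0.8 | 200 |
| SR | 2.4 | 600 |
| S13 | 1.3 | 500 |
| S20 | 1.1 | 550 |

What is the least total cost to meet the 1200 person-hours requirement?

1305

Use sources in increasing cost order.
SP at 0.8: take all 200 person-hours → 1000 still needed.
S20 (1.1): use full 550 → 450 person-hours to go.
Take 450 from S9 at 1.2 to finish.
S13, SR: unused.
Cost = 200×0.8 + 550×1.1 + 450×1.2 = 1305.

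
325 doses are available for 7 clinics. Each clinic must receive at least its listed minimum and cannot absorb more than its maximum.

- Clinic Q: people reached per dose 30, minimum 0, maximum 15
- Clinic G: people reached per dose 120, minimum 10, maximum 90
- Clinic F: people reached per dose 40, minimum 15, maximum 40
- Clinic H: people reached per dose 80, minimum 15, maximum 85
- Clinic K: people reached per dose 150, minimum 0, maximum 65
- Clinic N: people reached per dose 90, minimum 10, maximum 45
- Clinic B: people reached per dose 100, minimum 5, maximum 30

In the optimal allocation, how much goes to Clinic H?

Meeting every minimum uses 0+10+15+15+0+10+5 = 55 doses, leaving 270.
Rank by people reached per dose: Clinic K 150 > Clinic G 120 > Clinic B 100 > Clinic N 90 > Clinic H 80 > Clinic F 40 > Clinic Q 30.
Clinic K takes 65 more to reach its cap of 65 ; 205 left.
Give Clinic G 80 more to hit its cap of 90 ; 125 left.
Clinic B takes 25 more to reach its cap of 30 ; 100 left.
Clinic N takes 35 more to reach its cap of 45 ; 65 left.
Clinic H has room for 70 more but only 65 remain, so it gets 80.

80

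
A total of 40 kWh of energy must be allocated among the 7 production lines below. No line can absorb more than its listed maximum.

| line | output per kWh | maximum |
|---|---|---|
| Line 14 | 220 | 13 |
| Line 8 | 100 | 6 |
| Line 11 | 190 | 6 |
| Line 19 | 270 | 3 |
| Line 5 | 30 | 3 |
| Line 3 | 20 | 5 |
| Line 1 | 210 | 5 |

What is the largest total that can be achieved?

Order the production lines by output per kWh: Line 19 270 > Line 14 220 > Line 1 210 > Line 11 190 > Line 8 100 > Line 5 30 > Line 3 20.
Give Line 19 3 to hit its cap of 3 ; 37 left.
Line 14 takes 13 to reach its cap of 13 ; 24 left.
Line 1: +5 to 5 (cap) ; 19 left.
Line 11: +6 to 6 (cap) ; 13 left.
Give Line 8 6 to hit its cap of 6 ; 7 left.
Line 5: +3 to 3 (cap) ; 4 left.
Line 3 has room for 5 but only 4 remain, so it gets 4.
Total = 220×13 + 100×6 + 190×6 + 270×3 + 30×3 + 20×4 + 210×5 = 6630.

6630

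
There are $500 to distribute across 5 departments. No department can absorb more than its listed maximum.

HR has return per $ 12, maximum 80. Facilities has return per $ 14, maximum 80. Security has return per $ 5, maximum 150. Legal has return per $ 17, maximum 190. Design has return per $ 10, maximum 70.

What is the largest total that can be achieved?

6410

Highest return per $ first: Legal 17 > Facilities 14 > HR 12 > Design 10 > Security 5.
Legal: +190 to 190 (cap) → 310 left.
Facilities: +80 to 80 (cap) → 230 left.
HR takes 80 to reach its cap of 80 → 150 left.
Design takes 70 to reach its cap of 70 → 80 left.
Security: +80 (room for 150) → 80. Pool exhausted.
Total = 12×80 + 14×80 + 5×80 + 17×190 + 10×70 = 6410.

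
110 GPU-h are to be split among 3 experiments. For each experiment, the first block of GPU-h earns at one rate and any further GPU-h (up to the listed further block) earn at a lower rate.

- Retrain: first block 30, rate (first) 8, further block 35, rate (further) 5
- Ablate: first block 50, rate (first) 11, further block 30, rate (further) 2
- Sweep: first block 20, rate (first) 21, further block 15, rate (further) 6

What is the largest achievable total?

Order all 6 blocks by rate: Sweep/first 21 > Ablate/first 11 > Retrain/first 8 > Sweep/second 6 > Retrain/second 5 > Ablate/second 2.
Sweep first at 21: fill all 20 ; 90 left.
Fill Ablate first block (50 at 11) ; 40 left.
Retrain first at 8: fill all 30 ; 10 left.
10 remain; put them into Sweep second at 6.
Total = 21×20 + 11×50 + 8×30 + 6×10 = 1270.

1270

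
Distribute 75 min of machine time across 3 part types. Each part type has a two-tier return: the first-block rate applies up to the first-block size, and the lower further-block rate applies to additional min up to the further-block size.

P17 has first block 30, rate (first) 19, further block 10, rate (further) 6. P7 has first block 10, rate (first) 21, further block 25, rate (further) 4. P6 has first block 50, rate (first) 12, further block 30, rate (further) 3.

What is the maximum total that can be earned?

1200

Treat each block as its own option and order by rate: P7/first 21 > P17/first 19 > P6/first 12 > P17/second 6 > P7/second 4 > P6/second 3.
P7 first at 21: fill all 10 ; 65 left.
P17/first (19): +30 ; 35 left.
35 remain; put them into P6 first at 12.
Total = 21×10 + 19×30 + 12×35 = 1200.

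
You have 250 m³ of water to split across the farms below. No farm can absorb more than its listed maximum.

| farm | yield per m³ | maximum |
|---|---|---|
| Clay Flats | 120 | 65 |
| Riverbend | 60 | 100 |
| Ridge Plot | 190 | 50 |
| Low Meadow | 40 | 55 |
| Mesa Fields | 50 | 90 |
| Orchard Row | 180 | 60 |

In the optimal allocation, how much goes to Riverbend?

75

Highest yield per m³ first: Ridge Plot 190 > Orchard Row 180 > Clay Flats 120 > Riverbend 60 > Mesa Fields 50 > Low Meadow 40.
Ridge Plot takes 50 to reach its cap of 50 ; 200 left.
Orchard Row: +60 to 60 (cap) ; 140 left.
Clay Flats: +65 to 65 (cap) ; 75 left.
Only 75 left; Riverbend takes them to reach 75.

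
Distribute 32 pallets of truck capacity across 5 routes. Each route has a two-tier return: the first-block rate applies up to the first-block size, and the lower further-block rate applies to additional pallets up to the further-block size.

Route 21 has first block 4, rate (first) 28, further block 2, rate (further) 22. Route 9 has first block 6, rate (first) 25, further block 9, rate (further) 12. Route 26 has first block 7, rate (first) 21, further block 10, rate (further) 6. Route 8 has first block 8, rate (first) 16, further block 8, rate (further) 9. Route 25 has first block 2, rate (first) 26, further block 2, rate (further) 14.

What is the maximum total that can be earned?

673

Order all 10 blocks by rate: Route 21/T1 28 > Route 25/T1 26 > Route 9/T1 25 > Route 21/T2 22 > Route 26/T1 21 > Route 8/T1 16 > Route 25/T2 14 > Route 9/T2 12 > Route 8/T2 9 > Route 26/T2 6.
Fill Route 21 T1 block (4 at 28) → 28 left.
Fill Route 25 T1 block (2 at 26) → 26 left.
Route 9/T1 (25): +6 → 20 left.
Fill Route 21 T2 block (2 at 22) → 18 left.
Route 26/T1 (21): +7 → 11 left.
Route 8 T1 at 16: fill all 8 → 3 left.
Route 25/T2 (14): +2 → 1 left.
1 remain; put them into Route 9 T2 at 12.
Total = 28×4 + 26×2 + 25×6 + 22×2 + 21×7 + 16×8 + 14×2 + 12×1 = 673.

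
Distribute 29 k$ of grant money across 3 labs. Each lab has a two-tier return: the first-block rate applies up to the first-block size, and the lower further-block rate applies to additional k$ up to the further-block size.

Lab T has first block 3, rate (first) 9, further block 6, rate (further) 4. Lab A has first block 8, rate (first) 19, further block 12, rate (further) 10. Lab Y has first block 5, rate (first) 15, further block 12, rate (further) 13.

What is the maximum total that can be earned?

423

Treat each block as its own option and order by rate: Lab A/first 19 > Lab Y/first 15 > Lab Y/second 13 > Lab A/second 10 > Lab T/first 9 > Lab T/second 4.
Lab A/first (19): +8 — 21 left.
Lab Y first at 15: fill all 5 — 16 left.
Lab Y second at 13: fill all 12 — 4 left.
4 remain; put them into Lab A second at 10.
Total = 19×8 + 15×5 + 13×12 + 10×4 = 423.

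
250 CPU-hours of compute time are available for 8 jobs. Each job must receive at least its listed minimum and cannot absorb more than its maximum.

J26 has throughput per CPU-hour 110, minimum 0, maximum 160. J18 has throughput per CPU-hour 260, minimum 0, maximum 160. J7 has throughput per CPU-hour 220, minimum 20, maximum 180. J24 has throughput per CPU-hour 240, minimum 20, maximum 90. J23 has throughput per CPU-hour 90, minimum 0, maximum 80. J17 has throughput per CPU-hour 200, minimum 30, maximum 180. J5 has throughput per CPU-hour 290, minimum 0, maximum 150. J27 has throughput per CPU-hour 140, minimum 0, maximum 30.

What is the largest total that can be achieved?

Meeting every minimum uses 0+0+20+20+0+30+0+0 = 70 CPU-hours, leaving 180.
Rank by throughput per CPU-hour: J5 290 > J18 260 > J24 240 > J7 220 > J17 200 > J27 140 > J26 110 > J23 90.
Give J5 150 more to hit its cap of 150 ; 30 left.
Only 30 left; J18 takes them to reach 30.
Total = 260×30 + 220×20 + 240×20 + 200×30 + 290×150 = 66500.

66500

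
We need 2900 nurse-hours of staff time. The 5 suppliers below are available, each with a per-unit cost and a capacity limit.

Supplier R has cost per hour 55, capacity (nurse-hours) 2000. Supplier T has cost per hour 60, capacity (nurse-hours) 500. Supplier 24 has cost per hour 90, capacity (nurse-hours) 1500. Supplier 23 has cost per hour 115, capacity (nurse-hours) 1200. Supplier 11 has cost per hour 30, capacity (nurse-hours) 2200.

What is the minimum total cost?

104500

Fill from the cheapest supplier first.
Supplier 11 at 30: take all 2200 nurse-hours → 700 still needed.
Supplier R (55): take the remaining 700 → done.
Supplier T, Supplier 24, Supplier 23: unused.
Cost = 2200×30 + 700×55 = 104500.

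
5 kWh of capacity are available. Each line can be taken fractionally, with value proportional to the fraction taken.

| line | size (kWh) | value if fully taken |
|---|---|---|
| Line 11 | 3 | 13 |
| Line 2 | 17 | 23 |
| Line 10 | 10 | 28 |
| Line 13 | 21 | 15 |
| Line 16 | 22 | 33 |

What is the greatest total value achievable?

18.6

Sort by value density: Line 11 13/3≈4.33, Line 10 28/10≈2.8, Line 16 33/22≈1.5, Line 2 23/17≈1.35, Line 13 15/21≈0.714.
All 3 kWh of Line 11 fit (value 13) → 2 remain.
Fill the last 2 kWh with part of Line 10: 2/10 of it earns 5.6.
Total value = 18.6.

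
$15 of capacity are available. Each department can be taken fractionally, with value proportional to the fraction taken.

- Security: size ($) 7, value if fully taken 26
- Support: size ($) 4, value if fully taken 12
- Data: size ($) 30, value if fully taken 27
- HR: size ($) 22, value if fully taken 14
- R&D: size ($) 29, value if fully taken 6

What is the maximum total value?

Rank by value-to-size ratio: Security 26/7≈3.71, Support 12/4≈3, Data 27/30≈0.9, HR 14/22≈0.636, R&D 6/29≈0.207.
All 7 $ of Security fit (value 26) ; 8 remain.
All 4 $ of Support fit (value 12) ; 4 remain.
4 $ left: a 4/30 share of Data gives 27×4/30 = 3.6.
Total value = 41.6.

41.6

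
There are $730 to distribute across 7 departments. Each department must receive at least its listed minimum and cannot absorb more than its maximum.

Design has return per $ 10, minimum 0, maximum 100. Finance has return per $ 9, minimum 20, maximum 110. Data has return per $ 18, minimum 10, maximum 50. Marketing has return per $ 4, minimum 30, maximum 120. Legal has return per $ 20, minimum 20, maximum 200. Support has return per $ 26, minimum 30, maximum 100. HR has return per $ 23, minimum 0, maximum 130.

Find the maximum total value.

Meeting every minimum uses 0+20+10+30+20+30+0 = 110 $, leaving 620.
Rank by return per $: Support 26 > HR 23 > Legal 20 > Data 18 > Design 10 > Finance 9 > Marketing 4.
Give Support 70 more to hit its cap of 100 ; 550 left.
HR: +130 to 130 (cap) ; 420 left.
Legal: +180 to 200 (cap) ; 240 left.
Data takes 40 more to reach its cap of 50 ; 200 left.
Design: +100 to 100 (cap) ; 100 left.
Finance: +90 to 110 (cap) ; 10 left.
Only 10 left; Marketing takes them to reach 40.
Total = 10×100 + 9×110 + 18×50 + 4×40 + 20×200 + 26×100 + 23×130 = 12640.

12640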